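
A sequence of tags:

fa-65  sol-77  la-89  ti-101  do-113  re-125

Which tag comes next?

mi-137

Note — runs through the solfège scale do→ti: fa, sol, la, ti, do, re → mi.
Second component: 65, 77, 89, 101, 113, 125 → 137 (+12 each step).
Putting it together: mi-137.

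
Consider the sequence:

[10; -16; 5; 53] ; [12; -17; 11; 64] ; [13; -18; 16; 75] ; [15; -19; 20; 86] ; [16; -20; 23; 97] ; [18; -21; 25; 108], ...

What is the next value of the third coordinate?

26

For the third coordinate, differences are 6, 5, 4, … (decreasing by 1 each time): 5, 11, 16, 20, 23, 25 → 26.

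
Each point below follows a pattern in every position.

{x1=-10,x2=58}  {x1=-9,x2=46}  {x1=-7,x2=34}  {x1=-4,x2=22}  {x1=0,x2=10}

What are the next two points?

X1: differences are 1, 2, 3, … (increasing by 1 each time); -10, -9, -7, -4, 0 → 5 → 11.
X2: −12 each step, so 58, 46, 34, 22, 10 → -2 → -14.
Putting the parts together: {x1=5,x2=-2} and then {x1=11,x2=-14}.

{x1=5,x2=-2}, {x1=11,x2=-14}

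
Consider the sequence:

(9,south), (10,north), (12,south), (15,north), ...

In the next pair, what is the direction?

south

Direction goes south, north, south, north → south (alternates south ↔ north).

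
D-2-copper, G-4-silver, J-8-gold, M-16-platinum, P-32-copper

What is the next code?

Letter: letters move forward 3 places in the alphabet, so D, G, J, M, P → S.
Second component: 2, 4, 8, 16, 32 → 64 (×2 each step).
Metal — repeats copper → silver → gold → platinum: copper, silver, gold, platinum, copper → silver.
Putting it together: S-64-silver.

S-64-silver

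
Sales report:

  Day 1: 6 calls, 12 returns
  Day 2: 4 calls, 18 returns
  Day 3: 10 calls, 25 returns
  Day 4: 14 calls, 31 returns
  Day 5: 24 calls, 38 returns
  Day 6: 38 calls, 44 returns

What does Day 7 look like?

62 calls, 51 returns

Calls goes 6, 4, 10, 14, 24, 38 → 62 (each term is the sum of the two before it).
For the returns, alternating steps +6, +7, +6, +7, …: 12, 18, 25, 31, 38, 44 → 51.
So the next record is 62 calls, 51 returns.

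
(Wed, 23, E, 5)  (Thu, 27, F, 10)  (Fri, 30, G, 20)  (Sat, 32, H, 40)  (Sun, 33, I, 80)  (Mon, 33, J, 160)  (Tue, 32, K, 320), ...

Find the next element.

Day goes Wed, Thu, Fri, Sat, Sun, Mon, Tue → Wed (runs through the weekdays Mon→Sun).
Second coordinate: differences are 4, 3, 2, … (decreasing by 1 each time); 23, 27, 30, 32, 33, 33, 32 → 30.
Letter: letters move forward 1 place in the alphabet, so E, F, G, H, I, J, K → L.
Fourth coordinate: ×2 each step, so 5, 10, 20, 40, 80, 160, 320 → 640.
Combining the parts gives (Wed, 30, L, 640).

(Wed, 30, L, 640)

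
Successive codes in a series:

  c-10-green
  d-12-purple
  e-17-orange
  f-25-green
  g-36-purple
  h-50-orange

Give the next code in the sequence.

Letter: letters move forward 1 place in the alphabet; c, d, e, f, g, h → i.
Second component: 10, 12, 17, 25, 36, 50 → 67 (differences are 2, 5, 8, … (increasing by 3 each time)).
Colour: green, purple, orange, green, purple, orange → green (repeats green → purple → orange).
Combining the parts gives i-67-green.

i-67-green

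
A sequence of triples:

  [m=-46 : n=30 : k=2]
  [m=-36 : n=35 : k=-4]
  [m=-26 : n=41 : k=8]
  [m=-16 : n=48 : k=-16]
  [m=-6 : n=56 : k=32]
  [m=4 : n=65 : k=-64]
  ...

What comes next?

M: +10 each step, so -46, -36, -26, -16, -6, 4 → 14.
N — differences are 5, 6, 7, … (increasing by 1 each time): 30, 35, 41, 48, 56, 65 → 75.
K: ×(-2) each step, so 2, -4, 8, -16, 32, -64 → 128.
Putting it together: [m=14 : n=75 : k=128].

[m=14 : n=75 : k=128]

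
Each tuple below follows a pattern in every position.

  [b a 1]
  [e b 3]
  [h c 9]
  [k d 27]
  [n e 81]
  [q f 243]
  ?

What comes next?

For the first letter, letters move forward 3 places in the alphabet: b, e, h, k, n, q → t.
Second letter: letters move forward 1 place in the alphabet; a, b, c, d, e, f → g.
Third component goes 1, 3, 9, 27, 81, 243 → 729 (×3 each step).
Putting it together: [t g 729].

[t g 729]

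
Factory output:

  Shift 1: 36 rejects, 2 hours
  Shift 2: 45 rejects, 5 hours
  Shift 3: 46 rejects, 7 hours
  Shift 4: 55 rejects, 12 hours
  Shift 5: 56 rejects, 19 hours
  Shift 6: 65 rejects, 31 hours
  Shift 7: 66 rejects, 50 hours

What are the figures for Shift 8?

Rejects: 36, 45, 46, 55, 56, 65, 66 → 75 (alternating steps +9, +1, +9, +1, …).
Hours: each term is the sum of the two before it; 2, 5, 7, 12, 19, 31, 50 → 81.
Putting it together: 75 rejects, 81 hours.

75 rejects, 81 hours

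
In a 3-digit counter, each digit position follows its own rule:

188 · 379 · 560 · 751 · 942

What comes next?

First digit: +2 each step, mod 10, so 1, 3, 5, 7, 9 → 1.
Second digit — −1 each step, mod 10: 8, 7, 6, 5, 4 → 3.
Third digit: +1 each step, mod 10; 8, 9, 0, 1, 2 → 3.
Combining the parts gives 133.

133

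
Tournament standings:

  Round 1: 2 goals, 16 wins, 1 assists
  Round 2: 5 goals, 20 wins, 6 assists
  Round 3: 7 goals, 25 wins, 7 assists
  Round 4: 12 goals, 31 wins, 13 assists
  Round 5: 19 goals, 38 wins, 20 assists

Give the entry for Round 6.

31 goals, 46 wins, 33 assists

For the goals, each term is the sum of the two before it: 2, 5, 7, 12, 19 → 31.
Wins — differences are 4, 5, 6, … (increasing by 1 each time): 16, 20, 25, 31, 38 → 46.
Assists: each term is the sum of the two before it, so 1, 6, 7, 13, 20 → 33.
So the next row is 31 goals, 46 wins, 33 assists.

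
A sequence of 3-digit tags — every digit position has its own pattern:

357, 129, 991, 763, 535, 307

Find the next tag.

179

First digit: −2 each step, mod 10; 3, 1, 9, 7, 5, 3 → 1.
Second digit: −3 each step, mod 10; 5, 2, 9, 6, 3, 0 → 7.
For the third digit, +2 each step, mod 10: 7, 9, 1, 3, 5, 7 → 9.
So the next tag is 179.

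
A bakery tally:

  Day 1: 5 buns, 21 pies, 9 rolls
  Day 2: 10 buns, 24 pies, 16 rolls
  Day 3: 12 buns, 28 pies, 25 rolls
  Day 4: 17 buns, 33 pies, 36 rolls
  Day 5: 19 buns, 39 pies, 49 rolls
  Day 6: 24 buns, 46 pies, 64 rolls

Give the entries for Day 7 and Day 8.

26 buns, 54 pies, 81 rolls; 31 buns, 63 pies, 100 rolls

Buns: 5, 10, 12, 17, 19, 24 → 26 → 31 (alternating steps +5, +2, +5, +2, …).
Pies: differences are 3, 4, 5, … (increasing by 1 each time); 21, 24, 28, 33, 39, 46 → 54 → 63.
For the rolls, perfect squares: 3², 4², 5², …: 9, 16, 25, 36, 49, 64 → 81 → 100.
Putting the parts together: 26 buns, 54 pies, 81 rolls and then 31 buns, 63 pies, 100 rolls.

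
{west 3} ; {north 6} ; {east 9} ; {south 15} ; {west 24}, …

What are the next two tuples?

Direction goes west, north, east, south, west → north → east (repeats west → north → east → south).
For the second coordinate, each term is the sum of the two before it: 3, 6, 9, 15, 24 → 39 → 63.
So the next two tuples are {north 39} and {east 63}.

{north 39}, {east 63}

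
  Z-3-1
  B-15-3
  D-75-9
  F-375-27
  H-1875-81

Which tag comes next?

J-9375-243

Letter: letters move forward 2 places in the alphabet, wrapping Z→A, so Z, B, D, F, H → J.
Second component: ×5 each step; 3, 15, 75, 375, 1875 → 9375.
Third component: ×3 each step, so 1, 3, 9, 27, 81 → 243.
So the next tag is J-9375-243.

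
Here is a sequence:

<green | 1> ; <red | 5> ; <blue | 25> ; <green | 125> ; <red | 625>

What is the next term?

<blue | 3125>

For the colour, repeats green → red → blue: green, red, blue, green, red → blue.
For the second entry, ×5 each step: 1, 5, 25, 125, 625 → 3125.
So the next term is <blue | 3125>.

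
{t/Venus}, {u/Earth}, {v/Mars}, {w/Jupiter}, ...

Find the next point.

{x/Saturn}

Letter: t, u, v, w → x (letters move forward 1 place in the alphabet).
Planet — runs through the planets Mercury→Neptune: Venus, Earth, Mars, Jupiter → Saturn.
Combining the parts gives {x/Saturn}.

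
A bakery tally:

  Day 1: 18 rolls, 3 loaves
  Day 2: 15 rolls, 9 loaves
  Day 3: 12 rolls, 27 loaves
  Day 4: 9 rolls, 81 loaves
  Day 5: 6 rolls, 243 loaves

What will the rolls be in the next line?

3

For the rolls, −3 each step: 18, 15, 12, 9, 6 → 3.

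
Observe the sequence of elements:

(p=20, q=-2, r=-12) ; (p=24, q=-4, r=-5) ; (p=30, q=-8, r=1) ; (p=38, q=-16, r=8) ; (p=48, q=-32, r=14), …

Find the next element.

P: 20, 24, 30, 38, 48 → 60 (differences are 4, 6, 8, … (increasing by 2 each time)).
For the q, ×2 each step: -2, -4, -8, -16, -32 → -64.
R — alternating steps +7, +6, +7, +6, …: -12, -5, 1, 8, 14 → 21.
So the next element is (p=60, q=-64, r=21).

(p=60, q=-64, r=21)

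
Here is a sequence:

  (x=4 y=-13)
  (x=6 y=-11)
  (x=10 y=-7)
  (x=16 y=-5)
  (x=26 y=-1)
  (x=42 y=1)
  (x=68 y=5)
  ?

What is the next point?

(x=110 y=7)

X goes 4, 6, 10, 16, 26, 42, 68 → 110 (each term is the sum of the two before it).
Y: -13, -11, -7, -5, -1, 1, 5 → 7 (alternating steps +2, +4, +2, +4, …).
Combining the parts gives (x=110 y=7).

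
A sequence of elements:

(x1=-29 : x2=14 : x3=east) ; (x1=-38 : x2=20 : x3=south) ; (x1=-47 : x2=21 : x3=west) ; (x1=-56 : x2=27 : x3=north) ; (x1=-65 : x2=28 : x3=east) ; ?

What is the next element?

X1 goes -29, -38, -47, -56, -65 → -74 (−9 each step).
X2: alternating steps +6, +1, +6, +1, …; 14, 20, 21, 27, 28 → 34.
For the x3, repeats east → south → west → north: east, south, west, north, east → south.
Combining the parts gives (x1=-74 : x2=34 : x3=south).

(x1=-74 : x2=34 : x3=south)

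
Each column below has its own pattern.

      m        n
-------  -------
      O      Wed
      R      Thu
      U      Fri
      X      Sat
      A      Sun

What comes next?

Column m: O, R, U, X, A → D (letters move forward 3 places in the alphabet, wrapping Z→A).
Column n: runs through the weekdays Mon→Sun; Wed, Thu, Fri, Sat, Sun → Mon.
Putting it together: D  Mon.

D  Mon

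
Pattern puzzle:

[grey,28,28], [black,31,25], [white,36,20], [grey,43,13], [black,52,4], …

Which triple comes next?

[white,63,-7]

Shade goes grey, black, white, grey, black → white (repeats grey → black → white).
Second value: 28, 31, 36, 43, 52 → 63 (differences are 3, 5, 7, … (increasing by 2 each time)).
For the third value, together with the second value always sums to 56: 28, 25, 20, 13, 4 → -7.
Putting it together: [white,63,-7].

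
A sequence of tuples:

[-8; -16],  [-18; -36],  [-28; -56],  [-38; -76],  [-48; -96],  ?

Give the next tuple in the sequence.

First value: -8, -18, -28, -38, -48 → -58 (−10 each step).
Second value: always 2 × the first value; -16, -36, -56, -76, -96 → -116.
Putting it together: [-58; -116].

[-58; -116]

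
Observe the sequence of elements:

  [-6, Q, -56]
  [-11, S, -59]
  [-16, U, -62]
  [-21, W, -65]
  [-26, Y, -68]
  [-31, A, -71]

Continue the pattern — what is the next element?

For the first part, −5 each step: -6, -11, -16, -21, -26, -31 → -36.
Letter: letters move forward 2 places in the alphabet, wrapping Z→A; Q, S, U, W, Y, A → C.
Third part: -56, -59, -62, -65, -68, -71 → -74 (−3 each step).
Putting it together: [-36, C, -74].

[-36, C, -74]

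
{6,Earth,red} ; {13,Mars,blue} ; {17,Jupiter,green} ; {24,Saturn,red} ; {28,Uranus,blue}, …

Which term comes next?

First entry: alternating steps +7, +4, +7, +4, …; 6, 13, 17, 24, 28 → 35.
Planet: runs through the planets Mercury→Neptune; Earth, Mars, Jupiter, Saturn, Uranus → Neptune.
Colour goes red, blue, green, red, blue → green (repeats red → blue → green).
Putting it together: {35,Neptune,green}.

{35,Neptune,green}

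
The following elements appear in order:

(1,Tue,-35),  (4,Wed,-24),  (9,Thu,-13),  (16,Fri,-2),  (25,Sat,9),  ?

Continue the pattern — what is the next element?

First coordinate: perfect squares: 1², 2², 3², …; 1, 4, 9, 16, 25 → 36.
Day goes Tue, Wed, Thu, Fri, Sat → Sun (runs through the weekdays Mon→Sun).
Third coordinate: +11 each step, so -35, -24, -13, -2, 9 → 20.
Combining the parts gives (36,Sun,20).

(36,Sun,20)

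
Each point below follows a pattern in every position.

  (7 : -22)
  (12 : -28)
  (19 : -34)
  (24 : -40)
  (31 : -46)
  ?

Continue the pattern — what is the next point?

First coordinate goes 7, 12, 19, 24, 31 → 36 (alternating steps +5, +7, +5, +7, …).
Second coordinate — −6 each step: -22, -28, -34, -40, -46 → -52.
Combining the parts gives (36 : -52).

(36 : -52)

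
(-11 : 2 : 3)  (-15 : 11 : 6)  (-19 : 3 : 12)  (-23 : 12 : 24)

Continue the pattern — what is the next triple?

First value goes -11, -15, -19, -23 → -27 (−4 each step).
Second value: alternating steps +9, −8, +9, −8, …, so 2, 11, 3, 12 → 4.
Third value — ×2 each step: 3, 6, 12, 24 → 48.
Combining the parts gives (-27 : 4 : 48).

(-27 : 4 : 48)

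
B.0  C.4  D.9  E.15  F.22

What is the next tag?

G.30

Letter: letters move forward 1 place in the alphabet; B, C, D, E, F → G.
Second component: 0, 4, 9, 15, 22 → 30 (differences are 4, 5, 6, … (increasing by 1 each time)).
Combining the parts gives G.30.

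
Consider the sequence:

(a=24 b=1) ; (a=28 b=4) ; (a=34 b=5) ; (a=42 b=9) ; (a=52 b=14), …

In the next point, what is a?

A goes 24, 28, 34, 42, 52 → 64 (differences are 4, 6, 8, … (increasing by 2 each time)).

64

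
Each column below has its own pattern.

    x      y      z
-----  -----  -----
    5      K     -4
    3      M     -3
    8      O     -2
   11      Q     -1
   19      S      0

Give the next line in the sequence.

30  U  1

Column x: each term is the sum of the two before it; 5, 3, 8, 11, 19 → 30.
Column y: letters move forward 2 places in the alphabet, so K, M, O, Q, S → U.
Column z goes -4, -3, -2, -1, 0 → 1 (+1 each step).
Combining the parts gives 30  U  1.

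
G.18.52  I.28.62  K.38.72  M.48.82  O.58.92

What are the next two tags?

For the letter, letters move forward 2 places in the alphabet: G, I, K, M, O → Q → S.
Second component goes 18, 28, 38, 48, 58 → 68 → 78 (+10 each step).
Third component: 52, 62, 72, 82, 92 → 102 → 112 (+10 each step).
Putting the parts together: Q.68.102 and then S.78.112.

Q.68.102 then S.78.112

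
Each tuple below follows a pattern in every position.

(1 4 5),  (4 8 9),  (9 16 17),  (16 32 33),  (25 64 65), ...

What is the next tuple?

First part: 1, 4, 9, 16, 25 → 36 (perfect squares: 1², 2², 3², …).
For the second part, ×2 each step: 4, 8, 16, 32, 64 → 128.
For the third part, always 1 more than the second part: 5, 9, 17, 33, 65 → 129.
Combining the parts gives (36 128 129).

(36 128 129)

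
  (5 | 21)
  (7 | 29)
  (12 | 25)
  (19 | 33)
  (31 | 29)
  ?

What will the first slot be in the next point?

50

For the first slot, each term is the sum of the two before it: 5, 7, 12, 19, 31 → 50.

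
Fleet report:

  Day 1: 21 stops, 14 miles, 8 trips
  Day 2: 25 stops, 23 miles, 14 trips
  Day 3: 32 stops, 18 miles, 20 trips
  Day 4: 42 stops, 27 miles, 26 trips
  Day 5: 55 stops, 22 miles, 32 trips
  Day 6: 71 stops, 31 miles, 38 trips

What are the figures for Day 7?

90 stops, 26 miles, 44 trips

Stops: 21, 25, 32, 42, 55, 71 → 90 (differences are 4, 7, 10, … (increasing by 3 each time)).
Miles goes 14, 23, 18, 27, 22, 31 → 26 (alternating steps +9, −5, +9, −5, …).
Trips goes 8, 14, 20, 26, 32, 38 → 44 (+6 each step).
So the next row is 90 stops, 26 miles, 44 trips.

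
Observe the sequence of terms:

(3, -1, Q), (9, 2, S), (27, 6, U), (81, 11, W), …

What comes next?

First value: 3, 9, 27, 81 → 243 (×3 each step).
Second value: differences are 3, 4, 5, … (increasing by 1 each time); -1, 2, 6, 11 → 17.
Letter — letters move forward 2 places in the alphabet: Q, S, U, W → Y.
Putting it together: (243, 17, Y).

(243, 17, Y)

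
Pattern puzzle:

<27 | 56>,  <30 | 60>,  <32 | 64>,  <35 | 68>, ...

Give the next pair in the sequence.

<37 | 72>

For the first component, alternating steps +3, +2, +3, +2, …: 27, 30, 32, 35 → 37.
Second component: +4 each step; 56, 60, 64, 68 → 72.
Putting it together: <37 | 72>.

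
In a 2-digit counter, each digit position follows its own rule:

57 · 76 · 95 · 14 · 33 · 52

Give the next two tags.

71, 90

For the first digit, +2 each step, mod 10: 5, 7, 9, 1, 3, 5 → 7 → 9.
Second digit: −1 each step, mod 10; 7, 6, 5, 4, 3, 2 → 1 → 0.
So the next two tags are 71 and 90.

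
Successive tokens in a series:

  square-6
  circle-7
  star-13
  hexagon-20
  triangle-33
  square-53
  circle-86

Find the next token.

star-139

Shape: square, circle, star, hexagon, triangle, square, circle → star (repeats square → circle → star → hexagon → triangle).
Second component: each term is the sum of the two before it; 6, 7, 13, 20, 33, 53, 86 → 139.
Combining the parts gives star-139.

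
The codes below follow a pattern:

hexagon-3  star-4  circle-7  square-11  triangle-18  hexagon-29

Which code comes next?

star-47

Shape: repeats hexagon → star → circle → square → triangle, so hexagon, star, circle, square, triangle, hexagon → star.
For the second component, each term is the sum of the two before it: 3, 4, 7, 11, 18, 29 → 47.
So the next code is star-47.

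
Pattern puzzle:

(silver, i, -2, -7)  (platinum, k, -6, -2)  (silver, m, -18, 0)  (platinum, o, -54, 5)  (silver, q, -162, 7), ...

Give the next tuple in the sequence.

Metal: alternates silver ↔ platinum; silver, platinum, silver, platinum, silver → platinum.
For the letter, letters move forward 2 places in the alphabet: i, k, m, o, q → s.
For the third value, ×3 each step: -2, -6, -18, -54, -162 → -486.
For the fourth value, alternating steps +5, +2, +5, +2, …: -7, -2, 0, 5, 7 → 12.
Combining the parts gives (platinum, s, -486, 12).

(platinum, s, -486, 12)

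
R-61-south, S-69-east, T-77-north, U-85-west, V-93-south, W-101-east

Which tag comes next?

X-109-north

Letter: letters move forward 1 place in the alphabet, so R, S, T, U, V, W → X.
For the second component, +8 each step: 61, 69, 77, 85, 93, 101 → 109.
Direction: repeats south → east → north → west; south, east, north, west, south, east → north.
Combining the parts gives X-109-north.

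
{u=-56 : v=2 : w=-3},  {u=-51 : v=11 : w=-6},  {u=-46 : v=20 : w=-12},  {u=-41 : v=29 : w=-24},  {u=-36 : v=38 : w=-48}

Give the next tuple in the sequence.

{u=-31 : v=47 : w=-96}

U — +5 each step: -56, -51, -46, -41, -36 → -31.
V — +9 each step: 2, 11, 20, 29, 38 → 47.
W goes -3, -6, -12, -24, -48 → -96 (×2 each step).
Combining the parts gives {u=-31 : v=47 : w=-96}.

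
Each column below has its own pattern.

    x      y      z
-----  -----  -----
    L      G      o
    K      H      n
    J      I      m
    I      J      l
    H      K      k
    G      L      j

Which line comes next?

Column x: letters move back 1 place in the alphabet; L, K, J, I, H, G → F.
Column y: G, H, I, J, K, L → M (letters move forward 1 place in the alphabet).
Column z — letters move back 1 place in the alphabet: o, n, m, l, k, j → i.
Combining the parts gives F  M  i.

F  M  i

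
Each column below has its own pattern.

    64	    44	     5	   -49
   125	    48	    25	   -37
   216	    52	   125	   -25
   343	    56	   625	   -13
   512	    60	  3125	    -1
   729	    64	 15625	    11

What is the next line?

1000  68  78125  23

First component — perfect cubes: 4³, 5³, 6³, …: 64, 125, 216, 343, 512, 729 → 1000.
Second component: +4 each step, so 44, 48, 52, 56, 60, 64 → 68.
Third component: 5, 25, 125, 625, 3125, 15625 → 78125 (×5 each step).
For the fourth component, +12 each step: -49, -37, -25, -13, -1, 11 → 23.
Putting it together: 1000  68  78125  23.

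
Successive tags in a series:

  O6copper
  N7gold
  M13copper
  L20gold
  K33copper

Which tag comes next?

J53gold

Letter: letters move back 1 place in the alphabet, so O, N, M, L, K → J.
Second component goes 6, 7, 13, 20, 33 → 53 (each term is the sum of the two before it).
Metal: alternates copper ↔ gold; copper, gold, copper, gold, copper → gold.
Combining the parts gives J53gold.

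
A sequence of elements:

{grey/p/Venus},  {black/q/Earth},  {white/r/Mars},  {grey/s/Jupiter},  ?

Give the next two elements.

Shade: repeats grey → black → white; grey, black, white, grey → black → white.
Letter: letters move forward 1 place in the alphabet; p, q, r, s → t → u.
For the planet, runs through the planets Mercury→Neptune: Venus, Earth, Mars, Jupiter → Saturn → Uranus.
So the next two elements are {black/t/Saturn} and {white/u/Uranus}.

{black/t/Saturn}, {white/u/Uranus}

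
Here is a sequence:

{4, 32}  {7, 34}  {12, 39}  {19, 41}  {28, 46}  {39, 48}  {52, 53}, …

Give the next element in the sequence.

First value — differences are 3, 5, 7, … (increasing by 2 each time): 4, 7, 12, 19, 28, 39, 52 → 67.
Second value: alternating steps +2, +5, +2, +5, …, so 32, 34, 39, 41, 46, 48, 53 → 55.
So the next element is {67, 55}.

{67, 55}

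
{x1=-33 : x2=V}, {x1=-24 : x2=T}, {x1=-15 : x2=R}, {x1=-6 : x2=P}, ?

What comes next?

{x1=3 : x2=N}

For the x1, +9 each step: -33, -24, -15, -6 → 3.
X2: V, T, R, P → N (letters move back 2 places in the alphabet).
So the next pair is {x1=3 : x2=N}.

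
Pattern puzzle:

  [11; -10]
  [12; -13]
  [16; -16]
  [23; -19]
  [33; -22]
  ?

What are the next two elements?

First slot goes 11, 12, 16, 23, 33 → 46 → 62 (differences are 1, 4, 7, … (increasing by 3 each time)).
Second slot: −3 each step, so -10, -13, -16, -19, -22 → -25 → -28.
So the next two elements are [46; -25] and [62; -28].

[46; -25], [62; -28]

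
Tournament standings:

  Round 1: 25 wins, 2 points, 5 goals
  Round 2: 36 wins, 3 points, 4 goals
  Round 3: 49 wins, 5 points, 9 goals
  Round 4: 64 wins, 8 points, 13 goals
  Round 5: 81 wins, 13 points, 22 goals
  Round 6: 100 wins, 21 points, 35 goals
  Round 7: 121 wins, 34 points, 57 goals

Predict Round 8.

144 wins, 55 points, 92 goals

For the wins, perfect squares: 5², 6², 7², …: 25, 36, 49, 64, 81, 100, 121 → 144.
Points goes 2, 3, 5, 8, 13, 21, 34 → 55 (each term is the sum of the two before it).
For the goals, each term is the sum of the two before it: 5, 4, 9, 13, 22, 35, 57 → 92.
Combining the parts gives 144 wins, 55 points, 92 goals.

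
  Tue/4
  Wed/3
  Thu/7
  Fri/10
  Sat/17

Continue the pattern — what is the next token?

Sun/27

Day: runs through the weekdays Mon→Sun; Tue, Wed, Thu, Fri, Sat → Sun.
Second component — each term is the sum of the two before it: 4, 3, 7, 10, 17 → 27.
Putting it together: Sun/27.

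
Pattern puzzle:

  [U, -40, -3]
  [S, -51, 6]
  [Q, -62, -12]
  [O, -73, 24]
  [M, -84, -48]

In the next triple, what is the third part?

For the letter, letters move back 2 places in the alphabet: U, S, Q, O, M → K.
Second part goes -40, -51, -62, -73, -84 → -95 (−11 each step).
Third part: ×(-2) each step, so -3, 6, -12, 24, -48 → 96.

96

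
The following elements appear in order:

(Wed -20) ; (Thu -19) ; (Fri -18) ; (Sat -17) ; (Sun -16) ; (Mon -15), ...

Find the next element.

Day: runs through the weekdays Mon→Sun, so Wed, Thu, Fri, Sat, Sun, Mon → Tue.
For the second slot, +1 each step: -20, -19, -18, -17, -16, -15 → -14.
Putting it together: (Tue -14).

(Tue -14)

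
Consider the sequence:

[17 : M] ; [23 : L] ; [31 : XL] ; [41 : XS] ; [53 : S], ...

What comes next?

First component: 17, 23, 31, 41, 53 → 67 (differences are 6, 8, 10, … (increasing by 2 each time)).
Size: M, L, XL, XS, S → M (runs through clothing sizes XS→XL).
Putting it together: [67 : M].

[67 : M]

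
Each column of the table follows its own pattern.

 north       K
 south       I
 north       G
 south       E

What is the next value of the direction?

north

Direction — alternates north ↔ south: north, south, north, south → north.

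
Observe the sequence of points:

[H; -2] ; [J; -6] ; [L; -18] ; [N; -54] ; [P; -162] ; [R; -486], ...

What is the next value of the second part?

Second part: ×3 each step; -2, -6, -18, -54, -162, -486 → -1458.

-1458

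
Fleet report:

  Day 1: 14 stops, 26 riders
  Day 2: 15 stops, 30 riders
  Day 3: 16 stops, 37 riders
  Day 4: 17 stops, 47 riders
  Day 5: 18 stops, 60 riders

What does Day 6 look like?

Stops — +1 each step: 14, 15, 16, 17, 18 → 19.
For the riders, differences are 4, 7, 10, … (increasing by 3 each time): 26, 30, 37, 47, 60 → 76.
Combining the parts gives 19 stops, 76 riders.

19 stops, 76 riders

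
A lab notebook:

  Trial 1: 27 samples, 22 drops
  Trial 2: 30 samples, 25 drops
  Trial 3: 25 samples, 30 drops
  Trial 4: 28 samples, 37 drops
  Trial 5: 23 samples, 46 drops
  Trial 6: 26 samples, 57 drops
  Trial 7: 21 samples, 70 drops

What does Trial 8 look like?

24 samples, 85 drops

Samples: alternating steps +3, −5, +3, −5, …, so 27, 30, 25, 28, 23, 26, 21 → 24.
Drops — differences are 3, 5, 7, … (increasing by 2 each time): 22, 25, 30, 37, 46, 57, 70 → 85.
So the next line is 24 samples, 85 drops.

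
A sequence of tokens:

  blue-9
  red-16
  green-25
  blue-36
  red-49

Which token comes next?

Colour: repeats blue → red → green, so blue, red, green, blue, red → green.
Second component: perfect squares: 3², 4², 5², …, so 9, 16, 25, 36, 49 → 64.
Combining the parts gives green-64.

green-64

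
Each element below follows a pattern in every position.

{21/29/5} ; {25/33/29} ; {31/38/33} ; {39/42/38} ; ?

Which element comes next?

{49/47/42}

First coordinate goes 21, 25, 31, 39 → 49 (differences are 4, 6, 8, … (increasing by 2 each time)).
Second coordinate: 29, 33, 38, 42 → 47 (alternating steps +4, +5, +4, +5, …).
Third coordinate: always the previous value of the second coordinate, so 5, 29, 33, 38 → 42.
Putting it together: {49/47/42}.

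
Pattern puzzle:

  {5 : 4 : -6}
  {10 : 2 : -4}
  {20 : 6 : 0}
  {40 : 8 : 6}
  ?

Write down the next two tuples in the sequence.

{80 : 14 : 14}, {160 : 22 : 24}

For the first coordinate, ×2 each step: 5, 10, 20, 40 → 80 → 160.
Second coordinate: each term is the sum of the two before it; 4, 2, 6, 8 → 14 → 22.
For the third coordinate, differences are 2, 4, 6, … (increasing by 2 each time): -6, -4, 0, 6 → 14 → 24.
Putting the parts together: {80 : 14 : 14} and then {160 : 22 : 24}.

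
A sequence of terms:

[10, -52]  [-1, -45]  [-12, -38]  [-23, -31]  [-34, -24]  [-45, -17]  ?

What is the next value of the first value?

First value: −11 each step; 10, -1, -12, -23, -34, -45 → -56.

-56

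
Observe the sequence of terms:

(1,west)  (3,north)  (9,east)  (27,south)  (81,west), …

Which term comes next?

(243,north)

First component goes 1, 3, 9, 27, 81 → 243 (×3 each step).
Direction — repeats west → north → east → south: west, north, east, south, west → north.
So the next term is (243,north).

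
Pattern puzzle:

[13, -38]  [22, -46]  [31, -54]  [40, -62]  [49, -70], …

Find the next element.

First part — +9 each step: 13, 22, 31, 40, 49 → 58.
For the second part, −8 each step: -38, -46, -54, -62, -70 → -78.
Combining the parts gives [58, -78].

[58, -78]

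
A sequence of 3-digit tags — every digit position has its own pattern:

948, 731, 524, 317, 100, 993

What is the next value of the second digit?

Second digit — −1 each step, mod 10: 4, 3, 2, 1, 0, 9 → 8.

8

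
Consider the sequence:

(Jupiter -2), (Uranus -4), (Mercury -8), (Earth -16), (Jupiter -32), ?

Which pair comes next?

(Uranus -64)

For the planet, repeats Jupiter → Uranus → Mercury → Earth: Jupiter, Uranus, Mercury, Earth, Jupiter → Uranus.
Second slot — ×2 each step: -2, -4, -8, -16, -32 → -64.
Putting it together: (Uranus -64).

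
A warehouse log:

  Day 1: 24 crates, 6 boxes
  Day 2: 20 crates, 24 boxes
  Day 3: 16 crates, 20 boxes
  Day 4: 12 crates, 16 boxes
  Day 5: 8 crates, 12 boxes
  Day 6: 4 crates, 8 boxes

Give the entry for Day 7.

Crates: −4 each step, so 24, 20, 16, 12, 8, 4 → 0.
Boxes goes 6, 24, 20, 16, 12, 8 → 4 (always the previous value of the crates).
Putting it together: 0 crates, 4 boxes.

0 crates, 4 boxes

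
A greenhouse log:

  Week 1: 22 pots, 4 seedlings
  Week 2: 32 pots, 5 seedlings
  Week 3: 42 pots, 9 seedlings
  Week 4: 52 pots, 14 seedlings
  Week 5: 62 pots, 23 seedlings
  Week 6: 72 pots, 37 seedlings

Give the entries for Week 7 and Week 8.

82 pots, 60 seedlings; 92 pots, 97 seedlings

Pots — +10 each step: 22, 32, 42, 52, 62, 72 → 82 → 92.
Seedlings: 4, 5, 9, 14, 23, 37 → 60 → 97 (each term is the sum of the two before it).
Putting the parts together: 82 pots, 60 seedlings and then 92 pots, 97 seedlings.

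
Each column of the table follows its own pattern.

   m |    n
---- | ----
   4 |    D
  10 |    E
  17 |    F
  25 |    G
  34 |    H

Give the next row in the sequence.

44  I

Column m — differences are 6, 7, 8, … (increasing by 1 each time): 4, 10, 17, 25, 34 → 44.
Column n: D, E, F, G, H → I (letters move forward 1 place in the alphabet).
Putting it together: 44  I.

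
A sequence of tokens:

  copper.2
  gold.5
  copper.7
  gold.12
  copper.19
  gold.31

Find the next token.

copper.50

Metal — alternates copper ↔ gold: copper, gold, copper, gold, copper, gold → copper.
Second component: each term is the sum of the two before it; 2, 5, 7, 12, 19, 31 → 50.
Combining the parts gives copper.50.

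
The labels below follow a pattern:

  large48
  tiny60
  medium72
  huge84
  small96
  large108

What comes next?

Size: large, tiny, medium, huge, small, large → tiny (repeats large → tiny → medium → huge → small).
Second component: +12 each step; 48, 60, 72, 84, 96, 108 → 120.
Putting it together: tiny120.

tiny120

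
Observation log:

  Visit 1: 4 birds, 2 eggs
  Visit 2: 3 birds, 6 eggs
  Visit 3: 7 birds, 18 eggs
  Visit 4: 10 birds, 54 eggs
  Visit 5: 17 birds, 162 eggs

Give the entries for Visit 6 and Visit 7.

27 birds, 486 eggs; 44 birds, 1458 eggs

Birds: each term is the sum of the two before it, so 4, 3, 7, 10, 17 → 27 → 44.
For the eggs, ×3 each step: 2, 6, 18, 54, 162 → 486 → 1458.
Putting the parts together: 27 birds, 486 eggs and then 44 birds, 1458 eggs.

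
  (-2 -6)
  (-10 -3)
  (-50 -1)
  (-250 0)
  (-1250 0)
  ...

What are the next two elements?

(-6250 -1), (-31250 -3)

For the first part, ×5 each step: -2, -10, -50, -250, -1250 → -6250 → -31250.
Second part: differences are 3, 2, 1, … (decreasing by 1 each time), so -6, -3, -1, 0, 0 → -1 → -3.
So the next two elements are (-6250 -1) and (-31250 -3).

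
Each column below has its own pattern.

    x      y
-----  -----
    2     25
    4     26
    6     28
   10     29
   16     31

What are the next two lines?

Column x: 2, 4, 6, 10, 16 → 26 → 42 (each term is the sum of the two before it).
For the column y, alternating steps +1, +2, +1, +2, …: 25, 26, 28, 29, 31 → 32 → 34.
So the next two lines are 26  32 and 42  34.

26  32; 42  34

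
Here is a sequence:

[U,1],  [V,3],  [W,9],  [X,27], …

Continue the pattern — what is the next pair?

[Y,81]

Letter: letters move forward 1 place in the alphabet, so U, V, W, X → Y.
Second component goes 1, 3, 9, 27 → 81 (×3 each step).
Putting it together: [Y,81].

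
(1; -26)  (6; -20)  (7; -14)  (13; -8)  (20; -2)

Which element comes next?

(33; 4)

First coordinate: 1, 6, 7, 13, 20 → 33 (each term is the sum of the two before it).
Second coordinate: +6 each step; -26, -20, -14, -8, -2 → 4.
So the next element is (33; 4).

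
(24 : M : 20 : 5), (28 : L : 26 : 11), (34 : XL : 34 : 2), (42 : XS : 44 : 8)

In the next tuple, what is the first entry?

52

First entry: 24, 28, 34, 42 → 52 (differences are 4, 6, 8, … (increasing by 2 each time)).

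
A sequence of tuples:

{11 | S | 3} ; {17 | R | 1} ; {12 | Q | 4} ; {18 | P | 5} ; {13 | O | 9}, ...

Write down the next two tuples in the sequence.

First component — alternating steps +6, −5, +6, −5, …: 11, 17, 12, 18, 13 → 19 → 14.
For the letter, letters move back 1 place in the alphabet: S, R, Q, P, O → N → M.
For the third component, each term is the sum of the two before it: 3, 1, 4, 5, 9 → 14 → 23.
Putting the parts together: {19 | N | 14} and then {14 | M | 23}.

{19 | N | 14}, {14 | M | 23}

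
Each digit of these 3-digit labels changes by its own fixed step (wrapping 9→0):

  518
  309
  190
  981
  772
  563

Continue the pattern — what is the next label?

354

First digit: −2 each step, mod 10; 5, 3, 1, 9, 7, 5 → 3.
Second digit: 1, 0, 9, 8, 7, 6 → 5 (−1 each step, mod 10).
Third digit: +1 each step, mod 10; 8, 9, 0, 1, 2, 3 → 4.
Combining the parts gives 354.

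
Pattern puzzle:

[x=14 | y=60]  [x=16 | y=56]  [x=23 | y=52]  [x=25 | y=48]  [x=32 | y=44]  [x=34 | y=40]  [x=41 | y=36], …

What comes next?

X — alternating steps +2, +7, +2, +7, …: 14, 16, 23, 25, 32, 34, 41 → 43.
Y: 60, 56, 52, 48, 44, 40, 36 → 32 (−4 each step).
So the next point is [x=43 | y=32].

[x=43 | y=32]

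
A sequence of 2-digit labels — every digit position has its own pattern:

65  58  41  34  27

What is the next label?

First digit: −1 each step, mod 10, so 6, 5, 4, 3, 2 → 1.
Second digit — +3 each step, mod 10: 5, 8, 1, 4, 7 → 0.
Combining the parts gives 10.

10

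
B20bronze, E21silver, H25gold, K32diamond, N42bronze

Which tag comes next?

Letter — letters move forward 3 places in the alphabet: B, E, H, K, N → Q.
For the second component, differences are 1, 4, 7, … (increasing by 3 each time): 20, 21, 25, 32, 42 → 55.
Rank: repeats bronze → silver → gold → diamond; bronze, silver, gold, diamond, bronze → silver.
Putting it together: Q55silver.

Q55silver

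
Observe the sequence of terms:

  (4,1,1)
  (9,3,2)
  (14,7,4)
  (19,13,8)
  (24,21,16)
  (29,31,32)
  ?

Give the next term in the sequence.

First coordinate: +5 each step; 4, 9, 14, 19, 24, 29 → 34.
Second coordinate: differences are 2, 4, 6, … (increasing by 2 each time); 1, 3, 7, 13, 21, 31 → 43.
Third coordinate: ×2 each step; 1, 2, 4, 8, 16, 32 → 64.
Putting it together: (34,43,64).

(34,43,64)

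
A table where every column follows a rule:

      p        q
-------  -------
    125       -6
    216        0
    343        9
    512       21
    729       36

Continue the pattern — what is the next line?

Column p goes 125, 216, 343, 512, 729 → 1000 (perfect cubes: 5³, 6³, 7³, …).
Column q: -6, 0, 9, 21, 36 → 54 (differences are 6, 9, 12, … (increasing by 3 each time)).
Putting it together: 1000  54.

1000  54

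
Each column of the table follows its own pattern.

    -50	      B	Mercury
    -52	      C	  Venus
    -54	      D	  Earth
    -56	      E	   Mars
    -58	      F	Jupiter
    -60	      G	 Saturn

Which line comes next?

First component: −2 each step, so -50, -52, -54, -56, -58, -60 → -62.
Letter: letters move forward 1 place in the alphabet; B, C, D, E, F, G → H.
Planet goes Mercury, Venus, Earth, Mars, Jupiter, Saturn → Uranus (runs through the planets Mercury→Neptune).
Putting it together: -62  H  Uranus.

-62  H  Uranus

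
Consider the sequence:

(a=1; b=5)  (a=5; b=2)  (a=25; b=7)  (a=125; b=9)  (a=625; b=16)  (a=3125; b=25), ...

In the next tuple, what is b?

B goes 5, 2, 7, 9, 16, 25 → 41 (each term is the sum of the two before it).

41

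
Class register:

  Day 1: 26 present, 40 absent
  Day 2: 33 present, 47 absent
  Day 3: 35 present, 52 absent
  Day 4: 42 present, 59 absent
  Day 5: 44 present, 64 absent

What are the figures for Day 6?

Present — alternating steps +7, +2, +7, +2, …: 26, 33, 35, 42, 44 → 51.
Absent: alternating steps +7, +5, +7, +5, …, so 40, 47, 52, 59, 64 → 71.
Combining the parts gives 51 present, 71 absent.

51 present, 71 absent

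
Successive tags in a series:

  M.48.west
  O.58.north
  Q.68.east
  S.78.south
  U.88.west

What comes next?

Letter: M, O, Q, S, U → W (letters move forward 2 places in the alphabet).
Second component: +10 each step, so 48, 58, 68, 78, 88 → 98.
Direction: repeats west → north → east → south, so west, north, east, south, west → north.
Combining the parts gives W.98.north.

W.98.north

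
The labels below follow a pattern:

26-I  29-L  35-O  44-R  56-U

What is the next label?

For the first component, differences are 3, 6, 9, … (increasing by 3 each time): 26, 29, 35, 44, 56 → 71.
Letter goes I, L, O, R, U → X (letters move forward 3 places in the alphabet).
So the next label is 71-X.

71-X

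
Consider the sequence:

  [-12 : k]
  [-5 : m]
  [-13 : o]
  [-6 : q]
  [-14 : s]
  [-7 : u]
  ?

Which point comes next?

[-15 : w]

For the first value, alternating steps +7, −8, +7, −8, …: -12, -5, -13, -6, -14, -7 → -15.
Letter: letters move forward 2 places in the alphabet; k, m, o, q, s, u → w.
Combining the parts gives [-15 : w].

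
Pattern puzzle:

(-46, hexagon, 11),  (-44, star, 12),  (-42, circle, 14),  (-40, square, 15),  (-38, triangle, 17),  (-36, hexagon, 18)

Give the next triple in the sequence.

(-34, star, 20)

First value goes -46, -44, -42, -40, -38, -36 → -34 (+2 each step).
Shape: repeats hexagon → star → circle → square → triangle; hexagon, star, circle, square, triangle, hexagon → star.
Third value: alternating steps +1, +2, +1, +2, …; 11, 12, 14, 15, 17, 18 → 20.
So the next triple is (-34, star, 20).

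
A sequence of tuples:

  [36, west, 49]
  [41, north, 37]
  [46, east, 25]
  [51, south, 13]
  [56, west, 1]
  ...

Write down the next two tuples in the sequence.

First entry — +5 each step: 36, 41, 46, 51, 56 → 61 → 66.
For the direction, repeats west → north → east → south: west, north, east, south, west → north → east.
Third entry goes 49, 37, 25, 13, 1 → -11 → -23 (−12 each step).
So the next two tuples are [61, north, -11] and [66, east, -23].

[61, north, -11], [66, east, -23]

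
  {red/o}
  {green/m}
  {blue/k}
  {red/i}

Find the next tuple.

{green/g}

Colour: repeats red → green → blue; red, green, blue, red → green.
Letter: o, m, k, i → g (letters move back 2 places in the alphabet).
So the next tuple is {green/g}.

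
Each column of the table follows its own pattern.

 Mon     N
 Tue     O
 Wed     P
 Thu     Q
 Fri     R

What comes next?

Day goes Mon, Tue, Wed, Thu, Fri → Sat (runs through the weekdays Mon→Sun).
Letter: letters move forward 1 place in the alphabet; N, O, P, Q, R → S.
So the next line is Sat  S.

Sat  S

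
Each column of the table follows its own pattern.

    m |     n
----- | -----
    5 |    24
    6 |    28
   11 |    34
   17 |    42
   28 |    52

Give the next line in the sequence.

45  64

Column m — each term is the sum of the two before it: 5, 6, 11, 17, 28 → 45.
Column n: 24, 28, 34, 42, 52 → 64 (differences are 4, 6, 8, … (increasing by 2 each time)).
Putting it together: 45  64.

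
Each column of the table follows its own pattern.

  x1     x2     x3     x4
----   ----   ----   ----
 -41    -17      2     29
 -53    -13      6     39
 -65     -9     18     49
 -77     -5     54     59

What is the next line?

Column x1 — −12 each step: -41, -53, -65, -77 → -89.
Column x2: +4 each step, so -17, -13, -9, -5 → -1.
Column x3: ×3 each step, so 2, 6, 18, 54 → 162.
For the column x4, +10 each step: 29, 39, 49, 59 → 69.
Putting it together: -89  -1  162  69.

-89  -1  162  69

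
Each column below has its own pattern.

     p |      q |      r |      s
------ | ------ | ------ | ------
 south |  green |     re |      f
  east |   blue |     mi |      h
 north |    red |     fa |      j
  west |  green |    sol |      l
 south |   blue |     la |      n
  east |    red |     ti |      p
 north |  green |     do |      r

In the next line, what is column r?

re

Column p: south, east, north, west, south, east, north → west (repeats south → east → north → west).
Column q: green, blue, red, green, blue, red, green → blue (repeats green → blue → red).
Column r: runs through the solfège scale do→ti; re, mi, fa, sol, la, ti, do → re.
For the column s, letters move forward 2 places in the alphabet: f, h, j, l, n, p, r → t.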